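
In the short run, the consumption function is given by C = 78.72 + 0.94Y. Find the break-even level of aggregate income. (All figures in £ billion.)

Y = 1312

At break-even, C = Y: 78.72 + 0.94Y = Y
0.06Y = 78.72, so Y = 78.72/0.06 = 1312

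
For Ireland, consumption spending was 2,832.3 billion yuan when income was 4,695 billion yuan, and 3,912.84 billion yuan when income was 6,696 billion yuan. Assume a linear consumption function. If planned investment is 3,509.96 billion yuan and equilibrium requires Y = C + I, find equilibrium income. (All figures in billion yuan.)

MPC = (3912.84 − 2832.3)/(6696 − 4695) = 1080.54/2001 = 0.54
a = 2832.3 − 0.54(4695) = 297
Equilibrium: Y = 297 + 0.54Y + 3509.96
0.46Y = 3806.96, so Y = 3806.96/0.46 = 8276

Y = 8276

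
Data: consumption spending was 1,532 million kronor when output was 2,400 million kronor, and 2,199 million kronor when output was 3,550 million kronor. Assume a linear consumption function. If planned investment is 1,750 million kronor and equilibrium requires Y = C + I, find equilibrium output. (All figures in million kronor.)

Y = 4500

MPC = (2199 − 1532)/(3550 − 2400) = 667/1150 = 0.58
a = 1532 − 0.58(2400) = 140
Equilibrium: Y = 140 + 0.58Y + 1750
0.42Y = 1890, so Y = 1890/0.42 = 4500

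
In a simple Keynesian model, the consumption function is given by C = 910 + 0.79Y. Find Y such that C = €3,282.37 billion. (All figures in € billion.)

910 + 0.79Y = 3282.37
0.79Y = 2372.37, so Y = 2372.37/0.79 = 3003

Y = 3003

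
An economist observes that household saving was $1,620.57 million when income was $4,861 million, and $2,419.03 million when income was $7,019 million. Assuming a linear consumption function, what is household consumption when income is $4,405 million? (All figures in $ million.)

C = 2953.15

MPS = ΔS/ΔY = (2419.03 − 1620.57)/(7019 − 4861) = 798.46/2158 = 0.37
MPC = 1 − MPS = 0.63
Autonomous saving = 1620.57 − 0.37(4861) = -178, so a = 178
C = 178 + 0.63(4405) = 178 + 2775.15 = 2953.15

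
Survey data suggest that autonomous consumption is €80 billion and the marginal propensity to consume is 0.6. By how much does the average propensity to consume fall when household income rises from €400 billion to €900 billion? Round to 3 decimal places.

At Y = 400: C = 80 + 0.6(400) = 320, APC = 320/400 = 0.8000
At Y = 900: C = 620, APC = 620/900 = 0.6889
Fall in APC = 0.8000 − 0.6889 = 0.1111 ≈ 0.111

ΔAPC = 0.111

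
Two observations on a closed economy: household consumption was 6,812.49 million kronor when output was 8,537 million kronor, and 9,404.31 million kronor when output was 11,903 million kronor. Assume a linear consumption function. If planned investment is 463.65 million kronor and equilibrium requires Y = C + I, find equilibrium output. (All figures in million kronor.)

Y = 3055

MPC = (9404.31 − 6812.49)/(11903 − 8537) = 2591.82/3366 = 0.77
a = 6812.49 − 0.77(8537) = 239
Equilibrium: Y = 239 + 0.77Y + 463.65
0.23Y = 702.65, so Y = 702.65/0.23 = 3055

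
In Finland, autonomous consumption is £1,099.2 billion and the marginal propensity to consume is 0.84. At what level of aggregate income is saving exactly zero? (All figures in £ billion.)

Y = 6870

At break-even, C = Y: 1099.2 + 0.84Y = Y
0.16Y = 1099.2, so Y = 1099.2/0.16 = 6870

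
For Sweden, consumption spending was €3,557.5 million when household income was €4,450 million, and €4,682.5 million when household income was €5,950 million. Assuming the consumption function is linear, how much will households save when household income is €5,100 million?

MPC = (4682.5 − 3557.5)/(5950 − 4450) = 1125/1500 = 0.75
a = 3557.5 − 0.75(4450) = 3557.5 − 3337.5 = 220
C = 220 + 0.75(5100) = 4045
S = 5100 − 4045 = 1055

S = 1055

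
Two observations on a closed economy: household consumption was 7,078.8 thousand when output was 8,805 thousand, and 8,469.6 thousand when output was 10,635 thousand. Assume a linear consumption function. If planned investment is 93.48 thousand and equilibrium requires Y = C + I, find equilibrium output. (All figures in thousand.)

MPC = (8469.6 − 7078.8)/(10635 − 8805) = 1390.8/1830 = 0.76
a = 7078.8 − 0.76(8805) = 387
Equilibrium: Y = 387 + 0.76Y + 93.48
0.24Y = 480.48, so Y = 480.48/0.24 = 2002

Y = 2002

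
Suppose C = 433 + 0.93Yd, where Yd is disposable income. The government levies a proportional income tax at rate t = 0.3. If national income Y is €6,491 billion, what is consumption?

C = 4658.641

Yd = (1 − 0.3)(6491) = 0.7(6491) = 4543.7
C = 433 + 0.93(4543.7) = 433 + 4225.641 = 4658.641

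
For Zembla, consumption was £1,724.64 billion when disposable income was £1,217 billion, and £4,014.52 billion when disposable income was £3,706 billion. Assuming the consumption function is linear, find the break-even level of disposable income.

Y = 7562.5

MPC = (4014.52 − 1724.64)/(3706 − 1217) = 2289.88/2489 = 0.92
a = 1724.64 − 0.92(1217) = 1724.64 − 1119.64 = 605
Break-even: Y = a/(1−MPC) = 605/0.08 = 7562.5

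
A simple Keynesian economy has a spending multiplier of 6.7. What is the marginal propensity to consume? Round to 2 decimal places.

MPC = 0.85

k = 1/(1 − MPC), so 1 − MPC = 1/k = 1/6.7 = 0.1493
MPC = 1 − 0.1493 = 0.85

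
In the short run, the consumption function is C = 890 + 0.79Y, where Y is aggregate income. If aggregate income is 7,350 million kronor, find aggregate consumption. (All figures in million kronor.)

C = 6696.5

C = 890 + 0.79(7350) = 890 + 5806.5 = 6696.5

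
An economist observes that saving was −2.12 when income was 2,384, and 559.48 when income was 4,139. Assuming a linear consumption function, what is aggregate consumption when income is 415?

MPS = ΔS/ΔY = (559.48 − (-2.12))/(4139 − 2384) = 561.6/1755 = 0.32
MPC = 1 − MPS = 0.68
Autonomous saving = -2.12 − 0.32(2384) = -765, so a = 765
C = 765 + 0.68(415) = 765 + 282.2 = 1047.2

C = 1047.2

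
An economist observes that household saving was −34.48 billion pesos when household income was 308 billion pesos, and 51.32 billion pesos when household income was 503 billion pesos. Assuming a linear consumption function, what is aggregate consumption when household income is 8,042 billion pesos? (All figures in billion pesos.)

MPS = ΔS/ΔY = (51.32 − (-34.48))/(503 − 308) = 85.8/195 = 0.44
MPC = 1 − MPS = 0.56
Autonomous saving = -34.48 − 0.44(308) = -170, so a = 170
C = 170 + 0.56(8042) = 170 + 4503.52 = 4673.52

C = 4673.52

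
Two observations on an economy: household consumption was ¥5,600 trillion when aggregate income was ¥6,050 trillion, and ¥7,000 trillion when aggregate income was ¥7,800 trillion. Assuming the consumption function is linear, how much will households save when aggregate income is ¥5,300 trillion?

MPC = (7000 − 5600)/(7800 − 6050) = 1400/1750 = 0.8
a = 5600 − 0.8(6050) = 5600 − 4840 = 760
C = 760 + 0.8(5300) = 5000
S = 5300 − 5000 = 300

S = 300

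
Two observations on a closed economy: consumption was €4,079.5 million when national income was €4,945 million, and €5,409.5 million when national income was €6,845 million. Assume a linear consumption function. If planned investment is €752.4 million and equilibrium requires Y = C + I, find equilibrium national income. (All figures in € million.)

MPC = (5409.5 − 4079.5)/(6845 − 4945) = 1330/1900 = 0.7
a = 4079.5 − 0.7(4945) = 618
Equilibrium: Y = 618 + 0.7Y + 752.4
0.3Y = 1370.4, so Y = 1370.4/0.3 = 4568

Y = 4568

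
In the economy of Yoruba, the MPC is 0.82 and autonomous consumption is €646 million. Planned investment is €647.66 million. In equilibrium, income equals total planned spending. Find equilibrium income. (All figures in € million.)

Y = C + I = 646 + 0.82Y + 647.66
Y − 0.82Y = 1293.66
0.18Y = 1293.66, so Y = 1293.66/0.18 = 7187

Y = 7187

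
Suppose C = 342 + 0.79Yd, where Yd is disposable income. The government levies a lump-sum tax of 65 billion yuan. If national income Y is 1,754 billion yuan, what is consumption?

C = 1676.31

Yd = Y − T = 1754 − 65 = 1689
C = 342 + 0.79(1689) = 342 + 1334.31 = 1676.31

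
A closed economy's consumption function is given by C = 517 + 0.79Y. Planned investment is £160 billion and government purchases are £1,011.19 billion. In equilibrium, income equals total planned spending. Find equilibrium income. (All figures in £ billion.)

Y = C + I + G = 517 + 0.79Y + 160 + 1011.19
Y − 0.79Y = 1688.19
0.21Y = 1688.19, so Y = 1688.19/0.21 = 8039

Y = 8039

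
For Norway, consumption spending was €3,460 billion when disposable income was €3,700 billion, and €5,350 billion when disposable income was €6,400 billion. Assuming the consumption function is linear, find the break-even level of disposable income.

MPC = (5350 − 3460)/(6400 − 3700) = 1890/2700 = 0.7
a = 3460 − 0.7(3700) = 3460 − 2590 = 870
Break-even: Y = a/(1−MPC) = 870/0.3 = 2900

Y = 2900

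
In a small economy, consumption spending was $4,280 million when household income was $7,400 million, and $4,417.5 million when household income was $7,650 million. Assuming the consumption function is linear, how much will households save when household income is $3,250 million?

S = 1252.5

MPC = (4417.5 − 4280)/(7650 − 7400) = 137.5/250 = 0.55
a = 4280 − 0.55(7400) = 4280 − 4070 = 210
C = 210 + 0.55(3250) = 1997.5
S = 3250 − 1997.5 = 1252.5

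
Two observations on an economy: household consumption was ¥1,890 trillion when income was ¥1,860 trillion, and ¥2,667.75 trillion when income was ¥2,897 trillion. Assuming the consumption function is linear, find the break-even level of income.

Y = 1980

MPC = (2667.75 − 1890)/(2897 − 1860) = 777.75/1037 = 0.75
a = 1890 − 0.75(1860) = 1890 − 1395 = 495
Break-even: Y = a/(1−MPC) = 495/0.25 = 1980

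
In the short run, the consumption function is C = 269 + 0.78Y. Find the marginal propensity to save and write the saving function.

MPS = 1 − MPC = 1 − 0.78 = 0.22
S = Y − C = -269 + 0.22Y

MPS = 0.22; S = -269 + 0.22Y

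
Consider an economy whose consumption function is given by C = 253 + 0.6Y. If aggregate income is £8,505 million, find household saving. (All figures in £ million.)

S = 3149

C = 253 + 0.6(8505) = 253 + 5103 = 5356
S = Y − C = 8505 − 5356 = 3149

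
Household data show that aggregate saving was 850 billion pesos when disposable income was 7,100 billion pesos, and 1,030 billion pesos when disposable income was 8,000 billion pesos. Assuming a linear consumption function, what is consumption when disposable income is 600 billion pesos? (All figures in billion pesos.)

MPS = ΔS/ΔY = (1030 − 850)/(8000 − 7100) = 180/900 = 0.2
MPC = 1 − MPS = 0.8
Autonomous saving = 850 − 0.2(7100) = -570, so a = 570
C = 570 + 0.8(600) = 570 + 480 = 1050

C = 1050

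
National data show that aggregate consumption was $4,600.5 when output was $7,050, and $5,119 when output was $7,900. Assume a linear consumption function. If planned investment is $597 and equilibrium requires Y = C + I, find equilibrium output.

MPC = (5119 − 4600.5)/(7900 − 7050) = 518.5/850 = 0.61
a = 4600.5 − 0.61(7050) = 300
Equilibrium: Y = 300 + 0.61Y + 597
0.39Y = 897, so Y = 897/0.39 = 2300

Y = 2300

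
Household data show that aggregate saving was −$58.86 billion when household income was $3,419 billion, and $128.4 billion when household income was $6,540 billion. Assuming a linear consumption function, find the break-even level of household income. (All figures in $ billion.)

Y = 4400

MPS = ΔS/ΔY = (128.4 − (-58.86))/(6540 − 3419) = 187.26/3121 = 0.06
MPC = 1 − MPS = 0.94
From S(3419) = -58.86: −a + 0.06(3419) = -58.86, so a = 205.14 − (-58.86) = 264
Break-even (S = 0): Y = a/MPS = 264/0.06 = 4400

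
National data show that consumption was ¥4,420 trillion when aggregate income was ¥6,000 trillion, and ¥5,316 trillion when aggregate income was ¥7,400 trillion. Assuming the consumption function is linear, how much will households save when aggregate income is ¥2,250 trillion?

S = 230

MPC = (5316 − 4420)/(7400 − 6000) = 896/1400 = 0.64
a = 4420 − 0.64(6000) = 4420 − 3840 = 580
C = 580 + 0.64(2250) = 2020
S = 2250 − 2020 = 230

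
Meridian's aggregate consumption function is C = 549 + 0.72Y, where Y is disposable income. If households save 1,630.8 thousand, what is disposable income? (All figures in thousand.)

S = Y − C = -549 + 0.28Y
-549 + 0.28Y = 1630.8, so 0.28Y = 2179.8 and Y = 7785

Y = 7785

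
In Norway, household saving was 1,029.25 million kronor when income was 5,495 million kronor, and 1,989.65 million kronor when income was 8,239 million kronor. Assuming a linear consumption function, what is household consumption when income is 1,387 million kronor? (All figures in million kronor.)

C = 1795.55

MPS = ΔS/ΔY = (1989.65 − 1029.25)/(8239 − 5495) = 960.4/2744 = 0.35
MPC = 1 − MPS = 0.65
Autonomous saving = 1029.25 − 0.35(5495) = -894, so a = 894
C = 894 + 0.65(1387) = 894 + 901.55 = 1795.55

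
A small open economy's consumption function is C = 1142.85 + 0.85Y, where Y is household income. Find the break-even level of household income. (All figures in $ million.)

Y = 7619

At break-even, C = Y: 1142.85 + 0.85Y = Y
0.15Y = 1142.85, so Y = 1142.85/0.15 = 7619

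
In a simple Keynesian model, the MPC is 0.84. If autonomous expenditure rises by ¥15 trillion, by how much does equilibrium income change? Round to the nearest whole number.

ΔY ≈ 94

The multiplier is 1/(1 − MPC) = 1/0.16.
ΔY = 15/0.16 = 93.75 ≈ 94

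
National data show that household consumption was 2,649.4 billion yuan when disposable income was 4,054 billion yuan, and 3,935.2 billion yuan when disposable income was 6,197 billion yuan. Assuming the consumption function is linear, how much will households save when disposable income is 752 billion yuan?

MPC = (3935.2 − 2649.4)/(6197 − 4054) = 1285.8/2143 = 0.6
a = 2649.4 − 0.6(4054) = 2649.4 − 2432.4 = 217
C = 217 + 0.6(752) = 668.2
S = 752 − 668.2 = 83.8

S = 83.8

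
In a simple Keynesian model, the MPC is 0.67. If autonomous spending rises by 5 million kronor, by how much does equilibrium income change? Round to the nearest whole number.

The multiplier is 1/(1 − MPC) = 1/0.33.
ΔY = 5/0.33 = 15.15 ≈ 15

ΔY ≈ 15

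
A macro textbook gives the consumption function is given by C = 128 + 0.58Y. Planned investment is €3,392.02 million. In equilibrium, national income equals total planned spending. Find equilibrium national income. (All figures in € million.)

Y = C + I = 128 + 0.58Y + 3392.02
Y − 0.58Y = 3520.02
0.42Y = 3520.02, so Y = 3520.02/0.42 = 8381

Y = 8381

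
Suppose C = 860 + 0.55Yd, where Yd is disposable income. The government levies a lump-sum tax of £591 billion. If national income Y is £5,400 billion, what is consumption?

C = 3504.95

Yd = Y − T = 5400 − 591 = 4809
C = 860 + 0.55(4809) = 860 + 2644.95 = 3504.95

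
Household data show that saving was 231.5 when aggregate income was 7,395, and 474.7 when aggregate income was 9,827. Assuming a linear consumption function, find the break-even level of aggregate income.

Y = 5080

MPS = ΔS/ΔY = (474.7 − 231.5)/(9827 − 7395) = 243.2/2432 = 0.1
MPC = 1 − MPS = 0.9
From S(7395) = 231.5: −a + 0.1(7395) = 231.5, so a = 739.5 − 231.5 = 508
Break-even (S = 0): Y = a/MPS = 508/0.1 = 5080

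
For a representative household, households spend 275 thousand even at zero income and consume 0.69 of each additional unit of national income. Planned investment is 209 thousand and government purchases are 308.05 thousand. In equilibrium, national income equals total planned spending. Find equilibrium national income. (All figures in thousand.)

Y = C + I + G = 275 + 0.69Y + 209 + 308.05
Y − 0.69Y = 792.05
0.31Y = 792.05, so Y = 792.05/0.31 = 2555

Y = 2555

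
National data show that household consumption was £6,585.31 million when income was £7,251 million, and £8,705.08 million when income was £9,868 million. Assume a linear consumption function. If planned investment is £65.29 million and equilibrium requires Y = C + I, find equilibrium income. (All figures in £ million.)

Y = 4091

MPC = (8705.08 − 6585.31)/(9868 − 7251) = 2119.77/2617 = 0.81
a = 6585.31 − 0.81(7251) = 712
Equilibrium: Y = 712 + 0.81Y + 65.29
0.19Y = 777.29, so Y = 777.29/0.19 = 4091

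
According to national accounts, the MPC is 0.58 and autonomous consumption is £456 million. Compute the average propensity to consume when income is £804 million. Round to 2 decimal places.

C = 456 + 0.58(804) = 922.32
APC = C/Y = 922.32/804 = 1.15

APC = 1.15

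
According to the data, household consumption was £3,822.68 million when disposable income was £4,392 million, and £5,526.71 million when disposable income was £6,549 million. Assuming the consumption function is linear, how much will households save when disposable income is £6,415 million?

MPC = (5526.71 − 3822.68)/(6549 − 4392) = 1704.03/2157 = 0.79
a = 3822.68 − 0.79(4392) = 3822.68 − 3469.68 = 353
C = 353 + 0.79(6415) = 5420.85
S = 6415 − 5420.85 = 994.15

S = 994.15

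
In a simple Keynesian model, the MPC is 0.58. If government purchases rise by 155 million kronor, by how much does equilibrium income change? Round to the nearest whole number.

ΔY ≈ 369

The multiplier is 1/(1 − MPC) = 1/0.42.
ΔY = 155/0.42 = 369.05 ≈ 369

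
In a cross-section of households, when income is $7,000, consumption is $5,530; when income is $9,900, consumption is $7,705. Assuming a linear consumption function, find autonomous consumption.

a = 280

MPC = ΔC/ΔY = (7705 − 5530)/(9900 − 7000) = 2175/2900 = 0.75
a = C − MPC·Y = 5530 − 0.75(7000) = 5530 − 5250 = 280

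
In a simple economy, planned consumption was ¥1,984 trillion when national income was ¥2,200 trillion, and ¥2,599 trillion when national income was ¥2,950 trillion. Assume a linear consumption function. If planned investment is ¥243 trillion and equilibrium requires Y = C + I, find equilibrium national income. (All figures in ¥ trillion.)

MPC = (2599 − 1984)/(2950 − 2200) = 615/750 = 0.82
a = 1984 − 0.82(2200) = 180
Equilibrium: Y = 180 + 0.82Y + 243
0.18Y = 423, so Y = 423/0.18 = 2350

Y = 2350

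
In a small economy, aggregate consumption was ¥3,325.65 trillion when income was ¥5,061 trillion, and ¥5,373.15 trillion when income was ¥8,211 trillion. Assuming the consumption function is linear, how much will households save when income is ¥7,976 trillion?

MPC = (5373.15 − 3325.65)/(8211 − 5061) = 2047.5/3150 = 0.65
a = 3325.65 − 0.65(5061) = 3325.65 − 3289.65 = 36
C = 36 + 0.65(7976) = 5220.4
S = 7976 − 5220.4 = 2755.6

S = 2755.6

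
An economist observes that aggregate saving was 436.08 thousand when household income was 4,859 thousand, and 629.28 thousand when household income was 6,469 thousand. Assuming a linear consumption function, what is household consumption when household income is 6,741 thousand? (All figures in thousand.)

MPS = ΔS/ΔY = (629.28 − 436.08)/(6469 − 4859) = 193.2/1610 = 0.12
MPC = 1 − MPS = 0.88
Autonomous saving = 436.08 − 0.12(4859) = -147, so a = 147
C = 147 + 0.88(6741) = 147 + 5932.08 = 6079.08

C = 6079.08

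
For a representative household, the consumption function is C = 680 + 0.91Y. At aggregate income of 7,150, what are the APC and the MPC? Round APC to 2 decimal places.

MPC = 0.91 (the slope of the consumption function)
C = 680 + 0.91(7150) = 7186.5, so APC = 7186.5/7150 = 1.01

APC = 1.01; MPC = 0.91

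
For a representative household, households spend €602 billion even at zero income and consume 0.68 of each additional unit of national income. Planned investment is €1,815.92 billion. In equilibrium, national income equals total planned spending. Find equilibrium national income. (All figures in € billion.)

Y = C + I = 602 + 0.68Y + 1815.92
Y − 0.68Y = 2417.92
0.32Y = 2417.92, so Y = 2417.92/0.32 = 7556

Y = 7556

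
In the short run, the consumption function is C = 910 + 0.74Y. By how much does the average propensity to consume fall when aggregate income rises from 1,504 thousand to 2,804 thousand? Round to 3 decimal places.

At Y = 1504: C = 910 + 0.74(1504) = 2022.96, APC = 2022.96/1504 = 1.3451
At Y = 2804: C = 2984.96, APC = 2984.96/2804 = 1.0645
Fall in APC = 1.3451 − 1.0645 = 0.2806 ≈ 0.281

ΔAPC = 0.281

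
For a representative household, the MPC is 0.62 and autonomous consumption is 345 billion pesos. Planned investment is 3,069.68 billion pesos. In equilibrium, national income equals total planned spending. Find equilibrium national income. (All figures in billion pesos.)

Y = 8986

Y = C + I = 345 + 0.62Y + 3069.68
Y − 0.62Y = 3414.68
0.38Y = 3414.68, so Y = 3414.68/0.38 = 8986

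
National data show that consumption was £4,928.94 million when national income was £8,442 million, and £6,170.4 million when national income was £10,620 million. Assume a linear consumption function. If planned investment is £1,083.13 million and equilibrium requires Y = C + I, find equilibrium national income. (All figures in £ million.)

MPC = (6170.4 − 4928.94)/(10620 − 8442) = 1241.46/2178 = 0.57
a = 4928.94 − 0.57(8442) = 117
Equilibrium: Y = 117 + 0.57Y + 1083.13
0.43Y = 1200.13, so Y = 1200.13/0.43 = 2791

Y = 2791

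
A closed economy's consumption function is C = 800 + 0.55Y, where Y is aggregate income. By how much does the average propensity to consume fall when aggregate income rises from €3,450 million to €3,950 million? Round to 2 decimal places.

ΔAPC = 0.03

At Y = 3450: C = 800 + 0.55(3450) = 2697.5, APC = 2697.5/3450 = 0.782
At Y = 3950: C = 2972.5, APC = 2972.5/3950 = 0.753
Fall in APC = 0.782 − 0.753 = 0.029 ≈ 0.03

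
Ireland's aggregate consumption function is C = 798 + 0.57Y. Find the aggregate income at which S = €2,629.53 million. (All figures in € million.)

Y = 7971

S = Y − C = -798 + 0.43Y
-798 + 0.43Y = 2629.53, so 0.43Y = 3427.53 and Y = 7971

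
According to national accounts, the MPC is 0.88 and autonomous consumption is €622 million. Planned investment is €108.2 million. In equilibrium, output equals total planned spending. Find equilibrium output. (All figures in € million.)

Y = 6085

Y = C + I = 622 + 0.88Y + 108.2
Y − 0.88Y = 730.2
0.12Y = 730.2, so Y = 730.2/0.12 = 6085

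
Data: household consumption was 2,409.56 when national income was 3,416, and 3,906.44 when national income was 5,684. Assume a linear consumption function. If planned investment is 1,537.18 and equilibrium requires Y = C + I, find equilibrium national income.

MPC = (3906.44 − 2409.56)/(5684 − 3416) = 1496.88/2268 = 0.66
a = 2409.56 − 0.66(3416) = 155
Equilibrium: Y = 155 + 0.66Y + 1537.18
0.34Y = 1692.18, so Y = 1692.18/0.34 = 4977

Y = 4977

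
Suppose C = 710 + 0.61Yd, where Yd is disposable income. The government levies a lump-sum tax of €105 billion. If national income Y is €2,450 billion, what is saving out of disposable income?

S = 204.55

Yd = Y − T = 2450 − 105 = 2345
C = 710 + 0.61(2345) = 710 + 1430.45 = 2140.45
S = Yd − C = 2345 − 2140.45 = 204.55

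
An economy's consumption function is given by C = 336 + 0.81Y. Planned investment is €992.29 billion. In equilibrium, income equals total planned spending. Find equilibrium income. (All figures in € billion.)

Y = C + I = 336 + 0.81Y + 992.29
Y − 0.81Y = 1328.29
0.19Y = 1328.29, so Y = 1328.29/0.19 = 6991

Y = 6991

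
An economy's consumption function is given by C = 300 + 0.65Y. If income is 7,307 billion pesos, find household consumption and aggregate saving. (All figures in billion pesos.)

C = 5049.55; S = 2257.45

C = 300 + 0.65(7307) = 300 + 4749.55 = 5049.55
S = Y − C = 7307 − 5049.55 = 2257.45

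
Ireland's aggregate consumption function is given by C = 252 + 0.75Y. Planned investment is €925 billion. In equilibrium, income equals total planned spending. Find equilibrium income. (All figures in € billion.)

Y = 4708

Y = C + I = 252 + 0.75Y + 925
Y − 0.75Y = 1177
0.25Y = 1177, so Y = 1177/0.25 = 4708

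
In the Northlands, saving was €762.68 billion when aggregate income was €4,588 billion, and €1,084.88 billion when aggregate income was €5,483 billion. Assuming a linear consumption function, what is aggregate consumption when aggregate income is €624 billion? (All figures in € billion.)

MPS = ΔS/ΔY = (1084.88 − 762.68)/(5483 − 4588) = 322.2/895 = 0.36
MPC = 1 − MPS = 0.64
Autonomous saving = 762.68 − 0.36(4588) = -889, so a = 889
C = 889 + 0.64(624) = 889 + 399.36 = 1288.36

C = 1288.36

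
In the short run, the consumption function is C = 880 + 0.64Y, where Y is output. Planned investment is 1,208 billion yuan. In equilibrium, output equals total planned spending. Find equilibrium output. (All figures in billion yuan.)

Y = 5800

Y = C + I = 880 + 0.64Y + 1208
Y − 0.64Y = 2088
0.36Y = 2088, so Y = 2088/0.36 = 5800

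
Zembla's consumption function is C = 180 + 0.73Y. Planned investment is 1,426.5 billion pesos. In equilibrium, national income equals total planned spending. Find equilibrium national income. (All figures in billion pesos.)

Y = C + I = 180 + 0.73Y + 1426.5
Y − 0.73Y = 1606.5
0.27Y = 1606.5, so Y = 1606.5/0.27 = 5950

Y = 5950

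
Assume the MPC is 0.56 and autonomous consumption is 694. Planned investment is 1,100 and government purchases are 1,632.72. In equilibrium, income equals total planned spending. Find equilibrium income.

Y = 7788

Y = C + I + G = 694 + 0.56Y + 1100 + 1632.72
Y − 0.56Y = 3426.72
0.44Y = 3426.72, so Y = 3426.72/0.44 = 7788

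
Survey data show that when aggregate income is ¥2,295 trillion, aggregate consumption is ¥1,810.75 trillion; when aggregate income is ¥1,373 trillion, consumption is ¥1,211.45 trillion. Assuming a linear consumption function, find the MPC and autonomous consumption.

MPC = ΔC/ΔY = (1810.75 − 1211.45)/(2295 − 1373) = 599.3/922 = 0.65
a = C − MPC·Y = 1211.45 − 0.65(1373) = 1211.45 − 892.45 = 319

MPC = 0.65; a = 319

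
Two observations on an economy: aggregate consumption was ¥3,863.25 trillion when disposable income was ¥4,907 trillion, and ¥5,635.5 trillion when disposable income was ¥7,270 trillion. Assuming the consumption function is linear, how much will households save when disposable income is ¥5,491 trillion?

S = 1189.75

MPC = (5635.5 − 3863.25)/(7270 − 4907) = 1772.25/2363 = 0.75
a = 3863.25 − 0.75(4907) = 3863.25 − 3680.25 = 183
C = 183 + 0.75(5491) = 4301.25
S = 5491 − 4301.25 = 1189.75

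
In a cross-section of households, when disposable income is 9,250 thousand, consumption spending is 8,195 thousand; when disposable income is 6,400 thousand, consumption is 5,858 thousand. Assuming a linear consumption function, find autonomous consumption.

a = 610

MPC = ΔC/ΔY = (8195 − 5858)/(9250 − 6400) = 2337/2850 = 0.82
a = C − MPC·Y = 5858 − 0.82(6400) = 5858 − 5248 = 610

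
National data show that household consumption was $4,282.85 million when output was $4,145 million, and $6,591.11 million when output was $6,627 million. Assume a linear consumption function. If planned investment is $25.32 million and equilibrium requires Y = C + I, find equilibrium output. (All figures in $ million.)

MPC = (6591.11 − 4282.85)/(6627 − 4145) = 2308.26/2482 = 0.93
a = 4282.85 − 0.93(4145) = 428
Equilibrium: Y = 428 + 0.93Y + 25.32
0.07Y = 453.32, so Y = 453.32/0.07 = 6476

Y = 6476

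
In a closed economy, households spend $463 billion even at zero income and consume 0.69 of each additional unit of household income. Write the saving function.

S = Y − C = Y − (463 + 0.69Y) = -463 + (1 − 0.69)Y

S = -463 + 0.31Y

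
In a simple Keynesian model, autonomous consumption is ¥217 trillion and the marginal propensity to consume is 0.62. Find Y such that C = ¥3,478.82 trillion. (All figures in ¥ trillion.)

Y = 5261

217 + 0.62Y = 3478.82
0.62Y = 3261.82, so Y = 3261.82/0.62 = 5261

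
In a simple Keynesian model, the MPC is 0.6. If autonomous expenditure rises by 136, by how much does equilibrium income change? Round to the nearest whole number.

ΔY ≈ 340

The multiplier is 1/(1 − MPC) = 1/0.4.
ΔY = 136/0.4 = 340.00 ≈ 340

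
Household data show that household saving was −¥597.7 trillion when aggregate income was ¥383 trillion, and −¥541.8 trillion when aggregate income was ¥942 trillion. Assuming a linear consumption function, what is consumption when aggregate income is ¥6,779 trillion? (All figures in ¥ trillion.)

C = 6737.1

MPS = ΔS/ΔY = (-541.8 − (-597.7))/(942 − 383) = 55.9/559 = 0.1
MPC = 1 − MPS = 0.9
Autonomous saving = -597.7 − 0.1(383) = -636, so a = 636
C = 636 + 0.9(6779) = 636 + 6101.1 = 6737.1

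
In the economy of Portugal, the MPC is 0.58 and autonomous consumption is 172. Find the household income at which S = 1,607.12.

S = Y − C = -172 + 0.42Y
-172 + 0.42Y = 1607.12, so 0.42Y = 1779.12 and Y = 4236

Y = 4236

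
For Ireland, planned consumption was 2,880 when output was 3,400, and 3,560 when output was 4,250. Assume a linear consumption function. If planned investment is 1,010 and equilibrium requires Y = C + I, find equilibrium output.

Y = 5850

MPC = (3560 − 2880)/(4250 − 3400) = 680/850 = 0.8
a = 2880 − 0.8(3400) = 160
Equilibrium: Y = 160 + 0.8Y + 1010
0.2Y = 1170, so Y = 1170/0.2 = 5850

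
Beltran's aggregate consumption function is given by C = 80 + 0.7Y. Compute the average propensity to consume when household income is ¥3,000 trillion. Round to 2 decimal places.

C = 80 + 0.7(3000) = 2180
APC = C/Y = 2180/3000 = 0.73

APC = 0.73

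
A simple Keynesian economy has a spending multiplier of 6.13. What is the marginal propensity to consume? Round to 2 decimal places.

MPC = 0.84

k = 1/(1 − MPC), so 1 − MPC = 1/k = 1/6.13 = 0.1631
MPC = 1 − 0.1631 = 0.84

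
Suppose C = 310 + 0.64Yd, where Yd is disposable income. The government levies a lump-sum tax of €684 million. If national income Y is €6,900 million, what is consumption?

C = 4288.24

Yd = Y − T = 6900 − 684 = 6216
C = 310 + 0.64(6216) = 310 + 3978.24 = 4288.24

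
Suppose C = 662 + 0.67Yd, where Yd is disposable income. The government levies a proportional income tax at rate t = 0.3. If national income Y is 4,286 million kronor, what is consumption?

Yd = (1 − 0.3)(4286) = 0.7(4286) = 3000.2
C = 662 + 0.67(3000.2) = 662 + 2010.134 = 2672.134

C = 2672.134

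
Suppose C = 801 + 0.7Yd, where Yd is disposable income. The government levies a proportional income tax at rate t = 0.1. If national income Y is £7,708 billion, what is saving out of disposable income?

S = 1280.16

Yd = (1 − 0.1)(7708) = 0.9(7708) = 6937.2
C = 801 + 0.7(6937.2) = 801 + 4856.04 = 5657.04
S = Yd − C = 6937.2 − 5657.04 = 1280.16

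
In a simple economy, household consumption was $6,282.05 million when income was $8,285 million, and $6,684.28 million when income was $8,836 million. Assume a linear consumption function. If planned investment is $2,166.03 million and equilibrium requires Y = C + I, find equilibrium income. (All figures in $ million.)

Y = 8889

MPC = (6684.28 − 6282.05)/(8836 − 8285) = 402.23/551 = 0.73
a = 6282.05 − 0.73(8285) = 234
Equilibrium: Y = 234 + 0.73Y + 2166.03
0.27Y = 2400.03, so Y = 2400.03/0.27 = 8889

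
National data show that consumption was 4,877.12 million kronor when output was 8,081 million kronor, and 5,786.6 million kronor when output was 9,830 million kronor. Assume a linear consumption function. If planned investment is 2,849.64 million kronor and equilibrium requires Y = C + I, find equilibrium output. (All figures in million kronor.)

Y = 7343

MPC = (5786.6 − 4877.12)/(9830 − 8081) = 909.48/1749 = 0.52
a = 4877.12 − 0.52(8081) = 675
Equilibrium: Y = 675 + 0.52Y + 2849.64
0.48Y = 3524.64, so Y = 3524.64/0.48 = 7343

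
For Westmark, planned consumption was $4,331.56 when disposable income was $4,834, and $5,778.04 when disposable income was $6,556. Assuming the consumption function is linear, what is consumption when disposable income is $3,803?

MPC = (5778.04 − 4331.56)/(6556 − 4834) = 1446.48/1722 = 0.84
a = 4331.56 − 0.84(4834) = 4331.56 − 4060.56 = 271
C = 271 + 0.84(3803) = 271 + 3194.52 = 3465.52

C = 3465.52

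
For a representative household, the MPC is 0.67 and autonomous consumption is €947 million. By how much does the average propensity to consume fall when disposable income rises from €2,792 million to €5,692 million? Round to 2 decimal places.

At Y = 2792: C = 947 + 0.67(2792) = 2817.64, APC = 2817.64/2792 = 1.009
At Y = 5692: C = 4760.64, APC = 4760.64/5692 = 0.836
Fall in APC = 1.009 − 0.836 = 0.173 ≈ 0.17

ΔAPC = 0.17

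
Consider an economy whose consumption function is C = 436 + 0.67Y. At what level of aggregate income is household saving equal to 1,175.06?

S = Y − C = -436 + 0.33Y
-436 + 0.33Y = 1175.06, so 0.33Y = 1611.06 and Y = 4882

Y = 4882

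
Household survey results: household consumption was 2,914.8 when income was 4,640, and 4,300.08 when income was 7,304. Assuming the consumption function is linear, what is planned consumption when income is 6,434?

C = 3847.68

MPC = (4300.08 − 2914.8)/(7304 − 4640) = 1385.28/2664 = 0.52
a = 2914.8 − 0.52(4640) = 2914.8 − 2412.8 = 502
C = 502 + 0.52(6434) = 502 + 3345.68 = 3847.68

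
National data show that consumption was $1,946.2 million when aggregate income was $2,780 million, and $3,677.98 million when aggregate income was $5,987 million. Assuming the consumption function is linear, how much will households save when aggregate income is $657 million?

MPC = (3677.98 − 1946.2)/(5987 − 2780) = 1731.78/3207 = 0.54
a = 1946.2 − 0.54(2780) = 1946.2 − 1501.2 = 445
C = 445 + 0.54(657) = 799.78
S = 657 − 799.78 = -142.78

S = -142.78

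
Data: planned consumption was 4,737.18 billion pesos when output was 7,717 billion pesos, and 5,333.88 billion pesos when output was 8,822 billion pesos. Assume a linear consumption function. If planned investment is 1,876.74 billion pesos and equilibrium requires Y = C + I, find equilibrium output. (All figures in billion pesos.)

MPC = (5333.88 − 4737.18)/(8822 − 7717) = 596.7/1105 = 0.54
a = 4737.18 − 0.54(7717) = 570
Equilibrium: Y = 570 + 0.54Y + 1876.74
0.46Y = 2446.74, so Y = 2446.74/0.46 = 5319

Y = 5319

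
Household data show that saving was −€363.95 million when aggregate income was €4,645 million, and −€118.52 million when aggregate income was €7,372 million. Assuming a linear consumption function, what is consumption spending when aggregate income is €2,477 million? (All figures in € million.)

MPS = ΔS/ΔY = (-118.52 − (-363.95))/(7372 − 4645) = 245.43/2727 = 0.09
MPC = 1 − MPS = 0.91
Autonomous saving = -363.95 − 0.09(4645) = -782, so a = 782
C = 782 + 0.91(2477) = 782 + 2254.07 = 3036.07

C = 3036.07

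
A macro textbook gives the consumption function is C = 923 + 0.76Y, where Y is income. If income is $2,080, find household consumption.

C = 2503.8

C = 923 + 0.76(2080) = 923 + 1580.8 = 2503.8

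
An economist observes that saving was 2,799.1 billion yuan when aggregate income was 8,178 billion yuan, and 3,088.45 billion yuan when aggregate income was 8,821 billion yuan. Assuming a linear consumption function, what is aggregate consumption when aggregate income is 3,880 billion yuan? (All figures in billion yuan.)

MPS = ΔS/ΔY = (3088.45 − 2799.1)/(8821 − 8178) = 289.35/643 = 0.45
MPC = 1 − MPS = 0.55
Autonomous saving = 2799.1 − 0.45(8178) = -881, so a = 881
C = 881 + 0.55(3880) = 881 + 2134 = 3015

C = 3015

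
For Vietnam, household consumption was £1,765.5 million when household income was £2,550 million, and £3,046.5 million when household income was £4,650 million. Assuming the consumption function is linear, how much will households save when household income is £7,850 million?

MPC = (3046.5 − 1765.5)/(4650 − 2550) = 1281/2100 = 0.61
a = 1765.5 − 0.61(2550) = 1765.5 − 1555.5 = 210
C = 210 + 0.61(7850) = 4998.5
S = 7850 − 4998.5 = 2851.5

S = 2851.5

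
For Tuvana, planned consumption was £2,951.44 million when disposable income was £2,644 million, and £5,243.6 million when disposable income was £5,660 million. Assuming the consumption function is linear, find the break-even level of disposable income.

Y = 3925

MPC = (5243.6 − 2951.44)/(5660 − 2644) = 2292.16/3016 = 0.76
a = 2951.44 − 0.76(2644) = 2951.44 − 2009.44 = 942
Break-even: Y = a/(1−MPC) = 942/0.24 = 3925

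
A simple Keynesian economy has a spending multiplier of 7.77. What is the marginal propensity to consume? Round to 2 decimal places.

MPC = 0.87

k = 1/(1 − MPC), so 1 − MPC = 1/k = 1/7.77 = 0.1287
MPC = 1 − 0.1287 = 0.87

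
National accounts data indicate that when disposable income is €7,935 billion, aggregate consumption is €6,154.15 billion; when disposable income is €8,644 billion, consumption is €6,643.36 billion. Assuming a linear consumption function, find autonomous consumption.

a = 679

MPC = ΔC/ΔY = (6643.36 − 6154.15)/(8644 − 7935) = 489.21/709 = 0.69
a = C − MPC·Y = 6154.15 − 0.69(7935) = 6154.15 − 5475.15 = 679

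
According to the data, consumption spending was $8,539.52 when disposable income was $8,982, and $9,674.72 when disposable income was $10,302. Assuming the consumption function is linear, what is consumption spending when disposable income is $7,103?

C = 6923.58

MPC = (9674.72 − 8539.52)/(10302 − 8982) = 1135.2/1320 = 0.86
a = 8539.52 − 0.86(8982) = 8539.52 − 7724.52 = 815
C = 815 + 0.86(7103) = 815 + 6108.58 = 6923.58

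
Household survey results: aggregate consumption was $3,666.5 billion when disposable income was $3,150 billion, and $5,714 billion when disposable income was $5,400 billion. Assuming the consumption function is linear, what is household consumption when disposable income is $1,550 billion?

C = 2210.5

MPC = (5714 − 3666.5)/(5400 − 3150) = 2047.5/2250 = 0.91
a = 3666.5 − 0.91(3150) = 3666.5 − 2866.5 = 800
C = 800 + 0.91(1550) = 800 + 1410.5 = 2210.5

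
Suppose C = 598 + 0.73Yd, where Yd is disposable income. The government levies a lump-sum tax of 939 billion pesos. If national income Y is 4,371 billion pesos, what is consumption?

Yd = Y − T = 4371 − 939 = 3432
C = 598 + 0.73(3432) = 598 + 2505.36 = 3103.36

C = 3103.36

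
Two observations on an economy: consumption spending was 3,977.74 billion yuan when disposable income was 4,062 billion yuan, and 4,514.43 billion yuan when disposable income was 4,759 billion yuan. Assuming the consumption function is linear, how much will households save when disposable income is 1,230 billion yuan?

S = -567.1

MPC = (4514.43 − 3977.74)/(4759 − 4062) = 536.69/697 = 0.77
a = 3977.74 − 0.77(4062) = 3977.74 − 3127.74 = 850
C = 850 + 0.77(1230) = 1797.1
S = 1230 − 1797.1 = -567.1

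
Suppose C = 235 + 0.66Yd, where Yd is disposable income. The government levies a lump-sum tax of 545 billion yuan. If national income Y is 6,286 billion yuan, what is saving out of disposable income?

S = 1716.94

Yd = Y − T = 6286 − 545 = 5741
C = 235 + 0.66(5741) = 235 + 3789.06 = 4024.06
S = Yd − C = 5741 − 4024.06 = 1716.94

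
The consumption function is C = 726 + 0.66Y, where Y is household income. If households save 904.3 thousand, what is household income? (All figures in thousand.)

S = Y − C = -726 + 0.34Y
-726 + 0.34Y = 904.3, so 0.34Y = 1630.3 and Y = 4795

Y = 4795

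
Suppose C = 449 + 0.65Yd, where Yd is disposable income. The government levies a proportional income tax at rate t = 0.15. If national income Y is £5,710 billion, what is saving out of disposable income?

Yd = (1 − 0.15)(5710) = 0.85(5710) = 4853.5
C = 449 + 0.65(4853.5) = 449 + 3154.775 = 3603.775
S = Yd − C = 4853.5 − 3603.775 = 1249.725

S = 1249.725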